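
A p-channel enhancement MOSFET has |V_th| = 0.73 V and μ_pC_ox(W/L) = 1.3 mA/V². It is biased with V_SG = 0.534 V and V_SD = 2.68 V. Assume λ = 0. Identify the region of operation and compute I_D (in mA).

V_SG = 0.534 V < |V_th| = 0.73 V, so the transistor is in cutoff.

Cutoff; I_D = 0 mA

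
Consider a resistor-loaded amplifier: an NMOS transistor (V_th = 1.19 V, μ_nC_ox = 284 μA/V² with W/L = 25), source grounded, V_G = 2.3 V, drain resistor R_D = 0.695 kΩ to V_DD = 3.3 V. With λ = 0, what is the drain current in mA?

V_GS = V_G = 2.3 V, so V_ov = 2.3 − 1.19 = 1.11 V.
k_n = μ_nC_ox · (W/L) = 7.1 mA/V².
Assume saturation: I_D = ½ k_n V_ov² = 0.5 × 7.1 × 1.11² = 4.37 mA, giving V_DS = V_DD − I_D R_D = 3.3 − 4.37 × 0.695 = 0.26 V.
But 0.26 V < V_ov = 1.11 V, so the device is actually in triode.
In triode I_D = k_n[V_ov V_DS − ½ V_DS²] and I_D = (V_DD − V_DS)/R_D. Equating: 2.47 V_DS² − 6.477 V_DS + 3.3 = 0, giving V_DS = 0.692 V (the root below V_ov).
I_D = (3.3 − 0.692) / 0.695 = 3.75 mA.

I_D = 3.75 mA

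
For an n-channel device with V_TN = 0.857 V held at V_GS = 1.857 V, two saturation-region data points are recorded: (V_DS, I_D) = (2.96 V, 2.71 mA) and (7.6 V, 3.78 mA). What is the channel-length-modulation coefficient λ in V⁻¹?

With V_GS fixed, I_D ∝ (1 + λ V_DS) in saturation, so I_D2/I_D1 = (1 + λ V_DS2)/(1 + λ V_DS1).
3.78/2.71 = 1.395 = (1 + 7.6 λ)/(1 + 2.96 λ).
Solving: λ (I_D1 V_DS2 − I_D2 V_DS1) = I_D2 − I_D1, so λ = (3.78 − 2.71) / (2.71 × 7.6 − 3.78 × 2.96) = 1.07 / 9.41 = 0.114 V⁻¹.

λ = 0.114 V⁻¹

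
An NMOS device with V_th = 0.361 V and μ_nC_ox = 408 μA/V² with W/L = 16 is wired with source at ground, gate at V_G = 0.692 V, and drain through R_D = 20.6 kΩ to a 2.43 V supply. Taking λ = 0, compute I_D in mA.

V_GS = V_G = 0.692 V, so V_ov = 0.692 − 0.361 = 0.331 V.
k_n = μ_nC_ox · (W/L) = 6.528 mA/V².
Assume saturation: I_D = ½ k_n V_ov² = 0.5 × 6.528 × 0.331² = 0.358 mA, giving V_DS = V_DD − I_D R_D = 2.43 − 0.358 × 20.6 = -4.94 V.
But -4.94 V < V_ov = 0.331 V, so the device is actually in triode.
In triode I_D = k_n[V_ov V_DS − ½ V_DS²] and I_D = (V_DD − V_DS)/R_D. Equating: 67.2 V_DS² − 45.51 V_DS + 2.43 = 0, giving V_DS = 0.0584 V (the root below V_ov).
I_D = (2.43 − 0.0584) / 20.6 = 0.115 mA.

I_D = 0.115 mA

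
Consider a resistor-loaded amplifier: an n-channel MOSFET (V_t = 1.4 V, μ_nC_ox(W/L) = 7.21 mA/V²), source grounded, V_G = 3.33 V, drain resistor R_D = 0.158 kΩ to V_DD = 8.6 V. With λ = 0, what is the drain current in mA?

V_GS = V_G = 3.33 V, so V_ov = 3.33 − 1.4 = 1.93 V.
Assume saturation: I_D = ½ k_n V_ov² = 0.5 × 7.21 × 1.93² = 13.4 mA, giving V_DS = V_DD − I_D R_D = 8.6 − 13.4 × 0.158 = 6.48 V.
V_DS = 6.48 V ≥ V_ov = 1.93 V, confirming saturation.

I_D = 13.4 mA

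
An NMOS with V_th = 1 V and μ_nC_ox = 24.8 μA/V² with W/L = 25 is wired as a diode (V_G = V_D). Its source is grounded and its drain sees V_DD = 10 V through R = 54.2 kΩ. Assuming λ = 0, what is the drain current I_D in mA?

With gate tied to drain, V_GS = V_DS ≥ V_GS − V_th, so the device is in saturation.
k_n = μ_nC_ox · (W/L) = 0.62 mA/V².
KCL at the drain: ½ k_n (V_GS − V_th)² = (V_DD − V_GS)/R.
Let x = V_GS − 1. Then 16.8 x² + x − 9 = 0, giving x = 0.703 V (positive root), so V_GS = 1.7 V.
I_D = (V_DD − V_GS)/R = (10 − 1.7) / 54.2 = 0.153 mA.

I_D = 0.153 mA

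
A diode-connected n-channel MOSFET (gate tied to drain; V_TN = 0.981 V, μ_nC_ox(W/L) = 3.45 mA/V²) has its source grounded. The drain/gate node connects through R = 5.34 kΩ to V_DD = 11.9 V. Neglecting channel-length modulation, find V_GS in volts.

V_GS = 2.02 V

With gate tied to drain, V_GS = V_DS ≥ V_GS − V_TN, so the device is in saturation.
KCL at the drain: ½ k_n (V_GS − V_TN)² = (V_DD − V_GS)/R.
Let x = V_GS − 0.981. Then 9.21 x² + x − 10.92 = 0, giving x = 1.04 V (positive root), so V_GS = 2.02 V.
I_D = (V_DD − V_GS)/R = (11.9 − 2.02) / 5.34 = 1.85 mA.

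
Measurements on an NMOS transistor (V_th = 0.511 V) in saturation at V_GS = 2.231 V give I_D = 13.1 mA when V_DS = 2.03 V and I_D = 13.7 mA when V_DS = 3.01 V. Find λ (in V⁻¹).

λ = 0.0516 V⁻¹

With V_GS fixed, I_D ∝ (1 + λ V_DS) in saturation, so I_D2/I_D1 = (1 + λ V_DS2)/(1 + λ V_DS1).
13.7/13.1 = 1.046 = (1 + 3.01 λ)/(1 + 2.03 λ).
Solving: λ (I_D1 V_DS2 − I_D2 V_DS1) = I_D2 − I_D1, so λ = (13.7 − 13.1) / (13.1 × 3.01 − 13.7 × 2.03) = 0.6 / 11.6 = 0.0516 V⁻¹.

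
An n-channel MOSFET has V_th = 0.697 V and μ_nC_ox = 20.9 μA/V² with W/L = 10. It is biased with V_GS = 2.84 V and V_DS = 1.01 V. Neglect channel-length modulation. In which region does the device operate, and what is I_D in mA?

Triode; I_D = 0.346 mA

k_n = μ_nC_ox · (W/L) = 0.209 mA/V².
V_ov = V_GS − V_th = 2.84 − 0.697 = 2.14 V.
Since V_DS = 1.01 V < V_ov = 2.14 V, the device is in the triode region.
I_D = k_n [V_ov · V_DS − ½ V_DS²] = 0.209 × [2.14 × 1.01 − 0.5 × 1.01²] = 0.346 mA.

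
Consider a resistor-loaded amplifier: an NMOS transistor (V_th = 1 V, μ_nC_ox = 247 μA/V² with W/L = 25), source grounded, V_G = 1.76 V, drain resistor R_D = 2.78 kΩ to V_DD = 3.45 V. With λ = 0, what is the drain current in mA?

I_D = 1.13 mA

V_GS = V_G = 1.76 V, so V_ov = 1.76 − 1 = 0.76 V.
k_n = μ_nC_ox · (W/L) = 6.175 mA/V².
Assume saturation: I_D = ½ k_n V_ov² = 0.5 × 6.175 × 0.76² = 1.78 mA, giving V_DS = V_DD − I_D R_D = 3.45 − 1.78 × 2.78 = -1.51 V.
But -1.51 V < V_ov = 0.76 V, so the device is actually in triode.
In triode I_D = k_n[V_ov V_DS − ½ V_DS²] and I_D = (V_DD − V_DS)/R_D. Equating: 8.58 V_DS² − 14.05 V_DS + 3.45 = 0, giving V_DS = 0.301 V (the root below V_ov).
I_D = (3.45 − 0.301) / 2.78 = 1.13 mA.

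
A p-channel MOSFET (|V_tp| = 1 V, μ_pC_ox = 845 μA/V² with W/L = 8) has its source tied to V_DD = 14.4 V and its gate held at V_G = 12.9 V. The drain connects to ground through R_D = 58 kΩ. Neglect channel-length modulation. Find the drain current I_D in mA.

V_SG = V_DD − V_G = 14.4 − 12.9 = 1.5 V, so V_ov = 1.5 − 1 = 0.5 V.
k_p = μ_pC_ox · (W/L) = 6.76 mA/V².
Assume saturation: I_D = ½ k_p V_ov² = 0.5 × 6.76 × 0.5² = 0.845 mA, giving V_SD = V_DD − I_D R_D = 14.4 − 0.845 × 58 = -34.6 V.
But -34.6 V < V_ov = 0.5 V, so the device is actually in triode.
In triode I_D = k_p[V_ov V_SD − ½ V_SD²] and I_D = (V_DD − V_SD)/R_D. Equating: 196 V_SD² − 197 V_SD + 14.4 = 0, giving V_SD = 0.0793 V (the root below V_ov).
I_D = (14.4 − 0.0793) / 58 = 0.247 mA.

I_D = 0.247 mA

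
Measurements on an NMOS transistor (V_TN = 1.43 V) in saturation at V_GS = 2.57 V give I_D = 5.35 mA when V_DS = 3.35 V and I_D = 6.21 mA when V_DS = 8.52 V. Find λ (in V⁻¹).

λ = 0.0347 V⁻¹

With V_GS fixed, I_D ∝ (1 + λ V_DS) in saturation, so I_D2/I_D1 = (1 + λ V_DS2)/(1 + λ V_DS1).
6.21/5.35 = 1.161 = (1 + 8.52 λ)/(1 + 3.35 λ).
Solving: λ (I_D1 V_DS2 − I_D2 V_DS1) = I_D2 − I_D1, so λ = (6.21 − 5.35) / (5.35 × 8.52 − 6.21 × 3.35) = 0.86 / 24.8 = 0.0347 V⁻¹.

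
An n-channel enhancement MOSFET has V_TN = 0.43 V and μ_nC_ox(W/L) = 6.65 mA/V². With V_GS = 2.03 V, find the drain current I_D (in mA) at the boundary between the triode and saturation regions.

I_D = 8.51 mA

At the boundary V_DS = V_ov = V_GS − V_TN = 2.03 − 0.43 = 1.6 V.
I_D = ½ k_n V_ov² = 0.5 × 6.65 × 1.6² = 8.51 mA.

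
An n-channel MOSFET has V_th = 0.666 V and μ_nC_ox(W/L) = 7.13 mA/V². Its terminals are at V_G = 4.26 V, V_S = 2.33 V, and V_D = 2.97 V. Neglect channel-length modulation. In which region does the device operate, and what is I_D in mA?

V_GS = V_G − V_S = 4.26 − 2.33 = 1.93 V; V_DS = V_D − V_S = 2.97 − 2.33 = 0.64 V.
V_ov = V_GS − V_th = 1.93 − 0.666 = 1.26 V.
Since V_DS = 0.64 V < V_ov = 1.26 V, the device is in the triode region.
I_D = k_n [V_ov · V_DS − ½ V_DS²] = 7.13 × [1.26 × 0.64 − 0.5 × 0.64²] = 4.31 mA.

Triode; I_D = 4.31 mA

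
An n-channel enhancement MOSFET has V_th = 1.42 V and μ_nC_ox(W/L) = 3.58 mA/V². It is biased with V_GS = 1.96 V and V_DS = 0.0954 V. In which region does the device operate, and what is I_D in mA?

V_ov = V_GS − V_th = 1.96 − 1.42 = 0.54 V.
Since V_DS = 0.0954 V < V_ov = 0.54 V, the device is in the triode region.
I_D = k_n [V_ov · V_DS − ½ V_DS²] = 3.58 × [0.54 × 0.0954 − 0.5 × 0.0954²] = 0.168 mA.

Triode; I_D = 0.168 mA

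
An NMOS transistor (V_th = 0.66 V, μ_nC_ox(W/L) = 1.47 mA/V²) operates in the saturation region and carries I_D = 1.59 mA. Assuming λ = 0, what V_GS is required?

V_GS = 2.13 V

In saturation I_D = ½ k_n (V_GS − V_th)², so V_GS − V_th = √(2 I_D / k_n) = √(2 × 1.59 / 1.47) = 1.47 V.
V_GS = 0.66 + 1.47 = 2.13 V.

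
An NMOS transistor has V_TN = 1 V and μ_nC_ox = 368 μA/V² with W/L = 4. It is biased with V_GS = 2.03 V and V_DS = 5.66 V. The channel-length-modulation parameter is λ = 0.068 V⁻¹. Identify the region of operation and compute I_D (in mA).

k_n = μ_nC_ox · (W/L) = 1.472 mA/V².
V_ov = V_GS − V_TN = 2.03 − 1 = 1.03 V.
Since V_DS = 5.66 V ≥ V_ov = 1.03 V, the device is in saturation.
I_D = ½ k_n V_ov² (1 + λ V_DS) = 0.5 × 1.472 × 1.03² × (1 + 0.068 × 5.66) = 1.08 mA.

Saturation; I_D = 1.08 mA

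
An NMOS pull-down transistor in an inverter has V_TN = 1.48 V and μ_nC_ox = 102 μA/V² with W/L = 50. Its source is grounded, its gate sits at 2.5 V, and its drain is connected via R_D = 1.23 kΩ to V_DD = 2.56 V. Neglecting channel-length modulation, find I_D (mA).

V_GS = V_G = 2.5 V, so V_ov = 2.5 − 1.48 = 1.02 V.
k_n = μ_nC_ox · (W/L) = 5.1 mA/V².
Assume saturation: I_D = ½ k_n V_ov² = 0.5 × 5.1 × 1.02² = 2.65 mA, giving V_DS = V_DD − I_D R_D = 2.56 − 2.65 × 1.23 = -0.703 V.
But -0.703 V < V_ov = 1.02 V, so the device is actually in triode.
In triode I_D = k_n[V_ov V_DS − ½ V_DS²] and I_D = (V_DD − V_DS)/R_D. Equating: 3.14 V_DS² − 7.398 V_DS + 2.56 = 0, giving V_DS = 0.421 V (the root below V_ov).
I_D = (2.56 − 0.421) / 1.23 = 1.74 mA.

I_D = 1.74 mA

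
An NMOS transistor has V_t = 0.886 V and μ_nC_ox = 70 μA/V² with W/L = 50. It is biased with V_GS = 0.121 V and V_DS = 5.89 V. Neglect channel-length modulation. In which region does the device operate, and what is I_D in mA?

Cutoff; I_D = 0 mA

V_GS = 0.121 V < V_t = 0.886 V, so the transistor is in cutoff.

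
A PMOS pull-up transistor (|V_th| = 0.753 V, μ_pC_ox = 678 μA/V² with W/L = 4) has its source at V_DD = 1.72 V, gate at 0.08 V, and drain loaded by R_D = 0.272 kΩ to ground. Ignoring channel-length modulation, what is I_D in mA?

I_D = 1.07 mA

V_SG = V_DD − V_G = 1.72 − 0.08 = 1.64 V, so V_ov = 1.64 − 0.753 = 0.887 V.
k_p = μ_pC_ox · (W/L) = 2.712 mA/V².
Assume saturation: I_D = ½ k_p V_ov² = 0.5 × 2.712 × 0.887² = 1.07 mA, giving V_SD = V_DD − I_D R_D = 1.72 − 1.07 × 0.272 = 1.43 V.
V_SD = 1.43 V ≥ V_ov = 0.887 V, confirming saturation.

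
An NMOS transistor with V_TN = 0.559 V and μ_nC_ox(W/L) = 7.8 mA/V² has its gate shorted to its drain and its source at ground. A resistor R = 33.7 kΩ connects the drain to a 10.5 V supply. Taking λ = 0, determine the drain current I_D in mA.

With gate tied to drain, V_GS = V_DS ≥ V_GS − V_TN, so the device is in saturation.
KCL at the drain: ½ k_n (V_GS − V_TN)² = (V_DD − V_GS)/R.
Let x = V_GS − 0.559. Then 131 x² + x − 9.941 = 0, giving x = 0.271 V (positive root), so V_GS = 0.83 V.
I_D = (V_DD − V_GS)/R = (10.5 − 0.83) / 33.7 = 0.287 mA.

I_D = 0.287 mA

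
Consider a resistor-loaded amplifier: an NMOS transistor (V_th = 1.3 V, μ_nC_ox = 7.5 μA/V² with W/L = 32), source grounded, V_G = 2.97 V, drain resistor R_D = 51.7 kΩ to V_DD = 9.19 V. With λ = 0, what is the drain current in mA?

I_D = 0.168 mA

V_GS = V_G = 2.97 V, so V_ov = 2.97 − 1.3 = 1.67 V.
k_n = μ_nC_ox · (W/L) = 0.24 mA/V².
Assume saturation: I_D = ½ k_n V_ov² = 0.5 × 0.24 × 1.67² = 0.335 mA, giving V_DS = V_DD − I_D R_D = 9.19 − 0.335 × 51.7 = -8.11 V.
But -8.11 V < V_ov = 1.67 V, so the device is actually in triode.
In triode I_D = k_n[V_ov V_DS − ½ V_DS²] and I_D = (V_DD − V_DS)/R_D. Equating: 6.2 V_DS² − 21.72 V_DS + 9.19 = 0, giving V_DS = 0.492 V (the root below V_ov).
I_D = (9.19 − 0.492) / 51.7 = 0.168 mA.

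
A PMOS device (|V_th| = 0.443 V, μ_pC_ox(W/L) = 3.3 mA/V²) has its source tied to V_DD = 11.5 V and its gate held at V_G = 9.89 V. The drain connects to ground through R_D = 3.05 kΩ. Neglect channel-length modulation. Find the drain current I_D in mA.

I_D = 2.25 mA

V_SG = V_DD − V_G = 11.5 − 9.89 = 1.61 V, so V_ov = 1.61 − 0.443 = 1.17 V.
Assume saturation: I_D = ½ k_p V_ov² = 0.5 × 3.3 × 1.17² = 2.25 mA, giving V_SD = V_DD − I_D R_D = 11.5 − 2.25 × 3.05 = 4.65 V.
V_SD = 4.65 V ≥ V_ov = 1.17 V, confirming saturation.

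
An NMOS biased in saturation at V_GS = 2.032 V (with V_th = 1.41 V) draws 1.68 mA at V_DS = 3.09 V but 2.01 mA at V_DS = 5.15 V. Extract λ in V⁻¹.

With V_GS fixed, I_D ∝ (1 + λ V_DS) in saturation, so I_D2/I_D1 = (1 + λ V_DS2)/(1 + λ V_DS1).
2.01/1.68 = 1.196 = (1 + 5.15 λ)/(1 + 3.09 λ).
Solving: λ (I_D1 V_DS2 − I_D2 V_DS1) = I_D2 − I_D1, so λ = (2.01 − 1.68) / (1.68 × 5.15 − 2.01 × 3.09) = 0.33 / 2.44 = 0.135 V⁻¹.

λ = 0.135 V⁻¹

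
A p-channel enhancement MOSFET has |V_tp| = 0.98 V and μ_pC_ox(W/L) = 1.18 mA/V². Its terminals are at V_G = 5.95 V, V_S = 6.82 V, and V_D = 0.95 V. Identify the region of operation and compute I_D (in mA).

Cutoff; I_D = 0 mA

V_SG = V_S − V_G = 6.82 − 5.95 = 0.87 V; V_SD = V_S − V_D = 6.82 − 0.95 = 5.87 V.
V_SG = 0.87 V < |V_tp| = 0.98 V, so the transistor is in cutoff.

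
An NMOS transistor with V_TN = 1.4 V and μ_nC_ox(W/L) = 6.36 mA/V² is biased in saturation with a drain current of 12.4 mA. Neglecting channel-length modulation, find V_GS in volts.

In saturation I_D = ½ k_n (V_GS − V_TN)², so V_GS − V_TN = √(2 I_D / k_n) = √(2 × 12.4 / 6.36) = 1.97 V.
V_GS = 1.4 + 1.97 = 3.37 V.

V_GS = 3.37 V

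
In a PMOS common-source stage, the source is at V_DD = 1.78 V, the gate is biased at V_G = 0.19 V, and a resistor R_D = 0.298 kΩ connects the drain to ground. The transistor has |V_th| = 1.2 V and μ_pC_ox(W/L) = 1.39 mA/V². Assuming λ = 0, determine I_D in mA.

V_SG = V_DD − V_G = 1.78 − 0.19 = 1.59 V, so V_ov = 1.59 − 1.2 = 0.39 V.
Assume saturation: I_D = ½ k_p V_ov² = 0.5 × 1.39 × 0.39² = 0.106 mA, giving V_SD = V_DD − I_D R_D = 1.78 − 0.106 × 0.298 = 1.75 V.
V_SD = 1.75 V ≥ V_ov = 0.39 V, confirming saturation.

I_D = 0.106 mA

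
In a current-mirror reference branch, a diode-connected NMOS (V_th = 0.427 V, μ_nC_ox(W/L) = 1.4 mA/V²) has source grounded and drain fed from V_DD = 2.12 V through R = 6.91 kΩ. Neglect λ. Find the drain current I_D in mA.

With gate tied to drain, V_GS = V_DS ≥ V_GS − V_th, so the device is in saturation.
KCL at the drain: ½ k_n (V_GS − V_th)² = (V_DD − V_GS)/R.
Let x = V_GS − 0.427. Then 4.84 x² + x − 1.693 = 0, giving x = 0.497 V (positive root), so V_GS = 0.924 V.
I_D = (V_DD − V_GS)/R = (2.12 − 0.924) / 6.91 = 0.173 mA.

I_D = 0.173 mA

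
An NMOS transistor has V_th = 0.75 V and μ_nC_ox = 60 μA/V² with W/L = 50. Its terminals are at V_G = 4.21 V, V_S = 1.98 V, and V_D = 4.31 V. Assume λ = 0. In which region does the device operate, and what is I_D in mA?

V_GS = V_G − V_S = 4.21 − 1.98 = 2.23 V; V_DS = V_D − V_S = 4.31 − 1.98 = 2.33 V.
k_n = μ_nC_ox · (W/L) = 3 mA/V².
V_ov = V_GS − V_th = 2.23 − 0.75 = 1.48 V.
Since V_DS = 2.33 V ≥ V_ov = 1.48 V, the device is in saturation.
I_D = ½ k_n V_ov² = 0.5 × 3 × 1.48² = 3.29 mA.

Saturation; I_D = 3.29 mA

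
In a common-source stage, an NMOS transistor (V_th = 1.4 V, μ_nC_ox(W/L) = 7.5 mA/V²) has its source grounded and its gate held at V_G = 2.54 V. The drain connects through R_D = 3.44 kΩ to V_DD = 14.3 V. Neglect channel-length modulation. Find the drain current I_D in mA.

V_GS = V_G = 2.54 V, so V_ov = 2.54 − 1.4 = 1.14 V.
Assume saturation: I_D = ½ k_n V_ov² = 0.5 × 7.5 × 1.14² = 4.87 mA, giving V_DS = V_DD − I_D R_D = 14.3 − 4.87 × 3.44 = -2.46 V.
But -2.46 V < V_ov = 1.14 V, so the device is actually in triode.
In triode I_D = k_n[V_ov V_DS − ½ V_DS²] and I_D = (V_DD − V_DS)/R_D. Equating: 12.9 V_DS² − 30.41 V_DS + 14.3 = 0, giving V_DS = 0.649 V (the root below V_ov).
I_D = (14.3 − 0.649) / 3.44 = 3.97 mA.

I_D = 3.97 mA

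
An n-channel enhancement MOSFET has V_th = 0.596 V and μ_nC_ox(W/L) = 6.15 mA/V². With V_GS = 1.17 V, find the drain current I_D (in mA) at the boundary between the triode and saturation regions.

I_D = 1.01 mA

At the boundary V_DS = V_ov = V_GS − V_th = 1.17 − 0.596 = 0.574 V.
I_D = ½ k_n V_ov² = 0.5 × 6.15 × 0.574² = 1.01 mA.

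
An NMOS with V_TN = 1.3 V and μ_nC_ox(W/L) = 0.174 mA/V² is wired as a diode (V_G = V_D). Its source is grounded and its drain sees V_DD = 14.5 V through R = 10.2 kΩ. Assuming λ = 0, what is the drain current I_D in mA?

I_D = 0.967 mA

With gate tied to drain, V_GS = V_DS ≥ V_GS − V_TN, so the device is in saturation.
KCL at the drain: ½ k_n (V_GS − V_TN)² = (V_DD − V_GS)/R.
Let x = V_GS − 1.3. Then 0.887 x² + x − 13.2 = 0, giving x = 3.33 V (positive root), so V_GS = 4.63 V.
I_D = (V_DD − V_GS)/R = (14.5 − 4.63) / 10.2 = 0.967 mA.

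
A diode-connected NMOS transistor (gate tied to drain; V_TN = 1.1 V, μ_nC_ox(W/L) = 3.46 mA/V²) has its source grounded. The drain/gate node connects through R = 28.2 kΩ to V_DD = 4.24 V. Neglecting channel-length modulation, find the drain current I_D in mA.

With gate tied to drain, V_GS = V_DS ≥ V_GS − V_TN, so the device is in saturation.
KCL at the drain: ½ k_n (V_GS − V_TN)² = (V_DD − V_GS)/R.
Let x = V_GS − 1.1. Then 48.8 x² + x − 3.14 = 0, giving x = 0.244 V (positive root), so V_GS = 1.34 V.
I_D = (V_DD − V_GS)/R = (4.24 − 1.34) / 28.2 = 0.103 mA.

I_D = 0.103 mA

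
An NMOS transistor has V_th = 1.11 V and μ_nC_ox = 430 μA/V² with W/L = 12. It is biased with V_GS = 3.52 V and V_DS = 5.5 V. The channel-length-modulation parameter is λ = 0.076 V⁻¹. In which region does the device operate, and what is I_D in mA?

k_n = μ_nC_ox · (W/L) = 5.16 mA/V².
V_ov = V_GS − V_th = 3.52 − 1.11 = 2.41 V.
Since V_DS = 5.5 V ≥ V_ov = 2.41 V, the device is in saturation.
I_D = ½ k_n V_ov² (1 + λ V_DS) = 0.5 × 5.16 × 2.41² × (1 + 0.076 × 5.5) = 21.2 mA.

Saturation; I_D = 21.2 mA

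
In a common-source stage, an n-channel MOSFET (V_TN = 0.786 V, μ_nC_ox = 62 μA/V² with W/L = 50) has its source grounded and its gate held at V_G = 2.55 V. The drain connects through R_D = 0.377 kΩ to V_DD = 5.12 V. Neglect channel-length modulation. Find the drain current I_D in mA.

I_D = 4.82 mA

V_GS = V_G = 2.55 V, so V_ov = 2.55 − 0.786 = 1.76 V.
k_n = μ_nC_ox · (W/L) = 3.1 mA/V².
Assume saturation: I_D = ½ k_n V_ov² = 0.5 × 3.1 × 1.76² = 4.82 mA, giving V_DS = V_DD − I_D R_D = 5.12 − 4.82 × 0.377 = 3.3 V.
V_DS = 3.3 V ≥ V_ov = 1.76 V, confirming saturation.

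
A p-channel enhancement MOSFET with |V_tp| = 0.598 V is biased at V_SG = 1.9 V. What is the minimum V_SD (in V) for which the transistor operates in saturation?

V_SD,sat = 1.30 V

The boundary between triode and saturation is V_SD = V_SG − |V_tp| = V_ov.
V_ov = 1.9 − 0.598 = 1.3 V.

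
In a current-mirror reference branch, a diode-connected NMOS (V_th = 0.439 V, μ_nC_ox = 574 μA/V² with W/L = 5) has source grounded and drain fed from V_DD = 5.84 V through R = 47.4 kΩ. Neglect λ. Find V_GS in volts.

With gate tied to drain, V_GS = V_DS ≥ V_GS − V_th, so the device is in saturation.
k_n = μ_nC_ox · (W/L) = 2.87 mA/V².
KCL at the drain: ½ k_n (V_GS − V_th)² = (V_DD − V_GS)/R.
Let x = V_GS − 0.439. Then 68 x² + x − 5.401 = 0, giving x = 0.275 V (positive root), so V_GS = 0.714 V.
I_D = (V_DD − V_GS)/R = (5.84 − 0.714) / 47.4 = 0.108 mA.

V_GS = 0.714 V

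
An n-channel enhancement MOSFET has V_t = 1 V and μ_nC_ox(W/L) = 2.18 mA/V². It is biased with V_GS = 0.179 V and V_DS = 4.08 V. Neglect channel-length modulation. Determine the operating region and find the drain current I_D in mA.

V_GS = 0.179 V < V_t = 1 V, so the transistor is in cutoff.

Cutoff; I_D = 0 mA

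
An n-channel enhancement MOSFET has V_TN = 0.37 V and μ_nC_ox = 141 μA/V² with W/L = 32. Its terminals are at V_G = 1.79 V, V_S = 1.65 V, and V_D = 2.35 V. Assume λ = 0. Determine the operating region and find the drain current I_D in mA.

Cutoff; I_D = 0 mA

V_GS = V_G − V_S = 1.79 − 1.65 = 0.14 V; V_DS = V_D − V_S = 2.35 − 1.65 = 0.7 V.
V_GS = 0.14 V < V_TN = 0.37 V, so the transistor is in cutoff.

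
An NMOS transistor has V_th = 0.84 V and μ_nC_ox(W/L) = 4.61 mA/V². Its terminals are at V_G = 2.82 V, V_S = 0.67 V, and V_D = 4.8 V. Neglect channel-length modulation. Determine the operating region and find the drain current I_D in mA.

V_GS = V_G − V_S = 2.82 − 0.67 = 2.15 V; V_DS = V_D − V_S = 4.8 − 0.67 = 4.13 V.
V_ov = V_GS − V_th = 2.15 − 0.84 = 1.31 V.
Since V_DS = 4.13 V ≥ V_ov = 1.31 V, the device is in saturation.
I_D = ½ k_n V_ov² = 0.5 × 4.61 × 1.31² = 3.96 mA.

Saturation; I_D = 3.96 mA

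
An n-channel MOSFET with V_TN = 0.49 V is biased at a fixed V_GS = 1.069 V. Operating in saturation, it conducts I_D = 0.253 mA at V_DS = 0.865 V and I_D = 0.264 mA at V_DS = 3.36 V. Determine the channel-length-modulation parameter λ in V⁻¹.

λ = 0.0177 V⁻¹

With V_GS fixed, I_D ∝ (1 + λ V_DS) in saturation, so I_D2/I_D1 = (1 + λ V_DS2)/(1 + λ V_DS1).
0.264/0.253 = 1.043 = (1 + 3.36 λ)/(1 + 0.865 λ).
Solving: λ (I_D1 V_DS2 − I_D2 V_DS1) = I_D2 − I_D1, so λ = (0.264 − 0.253) / (0.253 × 3.36 − 0.264 × 0.865) = 0.011 / 0.622 = 0.0177 V⁻¹.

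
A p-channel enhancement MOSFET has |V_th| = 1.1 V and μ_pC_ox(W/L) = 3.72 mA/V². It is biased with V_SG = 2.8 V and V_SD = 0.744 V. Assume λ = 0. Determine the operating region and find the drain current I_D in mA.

Triode; I_D = 3.68 mA

V_ov = V_SG − |V_th| = 2.8 − 1.1 = 1.7 V.
Since V_SD = 0.744 V < V_ov = 1.7 V, the device is in the triode region.
I_D = k_p [V_ov · V_SD − ½ V_SD²] = 3.72 × [1.7 × 0.744 − 0.5 × 0.744²] = 3.68 mA.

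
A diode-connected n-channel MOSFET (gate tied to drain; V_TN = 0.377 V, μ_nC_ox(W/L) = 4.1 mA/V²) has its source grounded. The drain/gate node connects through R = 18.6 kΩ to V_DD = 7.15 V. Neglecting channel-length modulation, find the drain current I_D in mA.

I_D = 0.342 mA

With gate tied to drain, V_GS = V_DS ≥ V_GS − V_TN, so the device is in saturation.
KCL at the drain: ½ k_n (V_GS − V_TN)² = (V_DD − V_GS)/R.
Let x = V_GS − 0.377. Then 38.1 x² + x − 6.773 = 0, giving x = 0.409 V (positive root), so V_GS = 0.786 V.
I_D = (V_DD − V_GS)/R = (7.15 − 0.786) / 18.6 = 0.342 mA.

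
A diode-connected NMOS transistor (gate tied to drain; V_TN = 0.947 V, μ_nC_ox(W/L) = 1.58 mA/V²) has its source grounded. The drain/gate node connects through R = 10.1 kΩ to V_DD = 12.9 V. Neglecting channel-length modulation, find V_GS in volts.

V_GS = 2.11 V

With gate tied to drain, V_GS = V_DS ≥ V_GS − V_TN, so the device is in saturation.
KCL at the drain: ½ k_n (V_GS − V_TN)² = (V_DD − V_GS)/R.
Let x = V_GS − 0.947. Then 7.98 x² + x − 11.95 = 0, giving x = 1.16 V (positive root), so V_GS = 2.11 V.
I_D = (V_DD − V_GS)/R = (12.9 − 2.11) / 10.1 = 1.07 mA.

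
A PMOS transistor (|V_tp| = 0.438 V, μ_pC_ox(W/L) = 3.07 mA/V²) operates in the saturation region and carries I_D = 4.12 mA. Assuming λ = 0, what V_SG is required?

V_SG = 2.08 V

In saturation I_D = ½ k_p (V_SG − |V_tp|)², so V_SG − |V_tp| = √(2 I_D / k_p) = √(2 × 4.12 / 3.07) = 1.64 V.
V_SG = 0.438 + 1.64 = 2.08 V.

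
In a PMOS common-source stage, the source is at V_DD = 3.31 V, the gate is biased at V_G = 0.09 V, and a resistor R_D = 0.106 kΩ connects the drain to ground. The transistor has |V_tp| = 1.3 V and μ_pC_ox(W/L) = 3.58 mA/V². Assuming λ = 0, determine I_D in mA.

I_D = 6.60 mA

V_SG = V_DD − V_G = 3.31 − 0.09 = 3.22 V, so V_ov = 3.22 − 1.3 = 1.92 V.
Assume saturation: I_D = ½ k_p V_ov² = 0.5 × 3.58 × 1.92² = 6.6 mA, giving V_SD = V_DD − I_D R_D = 3.31 − 6.6 × 0.106 = 2.61 V.
V_SD = 2.61 V ≥ V_ov = 1.92 V, confirming saturation.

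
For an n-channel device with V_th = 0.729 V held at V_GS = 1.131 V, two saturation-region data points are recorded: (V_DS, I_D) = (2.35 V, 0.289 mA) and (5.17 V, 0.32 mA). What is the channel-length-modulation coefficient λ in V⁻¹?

With V_GS fixed, I_D ∝ (1 + λ V_DS) in saturation, so I_D2/I_D1 = (1 + λ V_DS2)/(1 + λ V_DS1).
0.32/0.289 = 1.107 = (1 + 5.17 λ)/(1 + 2.35 λ).
Solving: λ (I_D1 V_DS2 − I_D2 V_DS1) = I_D2 − I_D1, so λ = (0.32 − 0.289) / (0.289 × 5.17 − 0.32 × 2.35) = 0.031 / 0.742 = 0.0418 V⁻¹.

λ = 0.0418 V⁻¹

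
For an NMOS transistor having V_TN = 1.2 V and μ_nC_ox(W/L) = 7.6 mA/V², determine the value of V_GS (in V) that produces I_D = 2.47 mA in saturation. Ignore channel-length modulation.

In saturation I_D = ½ k_n (V_GS − V_TN)², so V_GS − V_TN = √(2 I_D / k_n) = √(2 × 2.47 / 7.6) = 0.806 V.
V_GS = 1.2 + 0.806 = 2.01 V.

V_GS = 2.01 V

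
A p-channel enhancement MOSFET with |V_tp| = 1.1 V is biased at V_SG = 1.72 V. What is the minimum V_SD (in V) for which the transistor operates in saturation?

V_SD,sat = 0.620 V

The boundary between triode and saturation is V_SD = V_SG − |V_tp| = V_ov.
V_ov = 1.72 − 1.1 = 0.62 V.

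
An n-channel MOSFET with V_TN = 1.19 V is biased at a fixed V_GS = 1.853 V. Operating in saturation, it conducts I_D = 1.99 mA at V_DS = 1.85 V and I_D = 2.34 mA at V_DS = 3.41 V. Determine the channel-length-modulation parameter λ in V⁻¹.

With V_GS fixed, I_D ∝ (1 + λ V_DS) in saturation, so I_D2/I_D1 = (1 + λ V_DS2)/(1 + λ V_DS1).
2.34/1.99 = 1.176 = (1 + 3.41 λ)/(1 + 1.85 λ).
Solving: λ (I_D1 V_DS2 − I_D2 V_DS1) = I_D2 − I_D1, so λ = (2.34 − 1.99) / (1.99 × 3.41 − 2.34 × 1.85) = 0.35 / 2.46 = 0.142 V⁻¹.

λ = 0.142 V⁻¹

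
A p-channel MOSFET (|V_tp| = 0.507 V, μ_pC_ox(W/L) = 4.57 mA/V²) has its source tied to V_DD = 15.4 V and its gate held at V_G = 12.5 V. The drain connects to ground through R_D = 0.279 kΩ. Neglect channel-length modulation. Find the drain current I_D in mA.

I_D = 13.1 mA

V_SG = V_DD − V_G = 15.4 − 12.5 = 2.9 V, so V_ov = 2.9 − 0.507 = 2.39 V.
Assume saturation: I_D = ½ k_p V_ov² = 0.5 × 4.57 × 2.39² = 13.1 mA, giving V_SD = V_DD − I_D R_D = 15.4 − 13.1 × 0.279 = 11.7 V.
V_SD = 11.7 V ≥ V_ov = 2.39 V, confirming saturation.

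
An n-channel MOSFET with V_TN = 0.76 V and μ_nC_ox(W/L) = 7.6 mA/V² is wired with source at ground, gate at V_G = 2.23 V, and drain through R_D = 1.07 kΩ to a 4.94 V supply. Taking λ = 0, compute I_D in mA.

V_GS = V_G = 2.23 V, so V_ov = 2.23 − 0.76 = 1.47 V.
Assume saturation: I_D = ½ k_n V_ov² = 0.5 × 7.6 × 1.47² = 8.21 mA, giving V_DS = V_DD − I_D R_D = 4.94 − 8.21 × 1.07 = -3.85 V.
But -3.85 V < V_ov = 1.47 V, so the device is actually in triode.
In triode I_D = k_n[V_ov V_DS − ½ V_DS²] and I_D = (V_DD − V_DS)/R_D. Equating: 4.07 V_DS² − 12.95 V_DS + 4.94 = 0, giving V_DS = 0.443 V (the root below V_ov).
I_D = (4.94 − 0.443) / 1.07 = 4.2 mA.

I_D = 4.20 mA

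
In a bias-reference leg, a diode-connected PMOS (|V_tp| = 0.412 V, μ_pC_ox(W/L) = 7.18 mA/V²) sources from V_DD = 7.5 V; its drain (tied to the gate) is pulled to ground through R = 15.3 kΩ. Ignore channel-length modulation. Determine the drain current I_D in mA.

With gate tied to drain, V_SG = V_SD ≥ V_SG − |V_tp|, so the device is in saturation.
KCL at the drain: ½ k_p (V_SG − |V_tp|)² = (V_DD − V_SG)/R.
Let x = V_SG − 0.412. Then 54.9 x² + x − 7.088 = 0, giving x = 0.35 V (positive root), so V_SG = 0.762 V.
I_D = (V_DD − V_SG)/R = (7.5 − 0.762) / 15.3 = 0.44 mA.

I_D = 0.440 mA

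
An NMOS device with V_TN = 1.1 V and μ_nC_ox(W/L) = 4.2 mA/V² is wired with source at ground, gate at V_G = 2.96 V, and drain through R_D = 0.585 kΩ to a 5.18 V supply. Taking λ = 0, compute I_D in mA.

V_GS = V_G = 2.96 V, so V_ov = 2.96 − 1.1 = 1.86 V.
Assume saturation: I_D = ½ k_n V_ov² = 0.5 × 4.2 × 1.86² = 7.27 mA, giving V_DS = V_DD − I_D R_D = 5.18 − 7.27 × 0.585 = 0.93 V.
But 0.93 V < V_ov = 1.86 V, so the device is actually in triode.
In triode I_D = k_n[V_ov V_DS − ½ V_DS²] and I_D = (V_DD − V_DS)/R_D. Equating: 1.23 V_DS² − 5.57 V_DS + 5.18 = 0, giving V_DS = 1.31 V (the root below V_ov).
I_D = (5.18 − 1.31) / 0.585 = 6.62 mA.

I_D = 6.62 mA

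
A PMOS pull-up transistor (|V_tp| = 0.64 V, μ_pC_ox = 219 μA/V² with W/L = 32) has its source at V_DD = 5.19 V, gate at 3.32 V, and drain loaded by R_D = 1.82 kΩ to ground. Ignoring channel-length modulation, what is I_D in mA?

V_SG = V_DD − V_G = 5.19 − 3.32 = 1.87 V, so V_ov = 1.87 − 0.64 = 1.23 V.
k_p = μ_pC_ox · (W/L) = 7.008 mA/V².
Assume saturation: I_D = ½ k_p V_ov² = 0.5 × 7.008 × 1.23² = 5.3 mA, giving V_SD = V_DD − I_D R_D = 5.19 − 5.3 × 1.82 = -4.46 V.
But -4.46 V < V_ov = 1.23 V, so the device is actually in triode.
In triode I_D = k_p[V_ov V_SD − ½ V_SD²] and I_D = (V_DD − V_SD)/R_D. Equating: 6.38 V_SD² − 16.69 V_SD + 5.19 = 0, giving V_SD = 0.361 V (the root below V_ov).
I_D = (5.19 − 0.361) / 1.82 = 2.65 mA.

I_D = 2.65 mA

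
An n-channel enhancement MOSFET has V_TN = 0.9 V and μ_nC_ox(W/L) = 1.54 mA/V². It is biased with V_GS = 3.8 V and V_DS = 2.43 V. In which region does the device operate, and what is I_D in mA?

V_ov = V_GS − V_TN = 3.8 − 0.9 = 2.9 V.
Since V_DS = 2.43 V < V_ov = 2.9 V, the device is in the triode region.
I_D = k_n [V_ov · V_DS − ½ V_DS²] = 1.54 × [2.9 × 2.43 − 0.5 × 2.43²] = 6.31 mA.

Triode; I_D = 6.31 mA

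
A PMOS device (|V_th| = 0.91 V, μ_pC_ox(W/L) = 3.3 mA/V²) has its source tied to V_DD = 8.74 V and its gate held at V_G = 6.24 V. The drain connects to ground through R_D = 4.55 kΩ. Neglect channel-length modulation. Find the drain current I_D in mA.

I_D = 1.83 mA

V_SG = V_DD − V_G = 8.74 − 6.24 = 2.5 V, so V_ov = 2.5 − 0.91 = 1.59 V.
Assume saturation: I_D = ½ k_p V_ov² = 0.5 × 3.3 × 1.59² = 4.17 mA, giving V_SD = V_DD − I_D R_D = 8.74 − 4.17 × 4.55 = -10.2 V.
But -10.2 V < V_ov = 1.59 V, so the device is actually in triode.
In triode I_D = k_p[V_ov V_SD − ½ V_SD²] and I_D = (V_DD − V_SD)/R_D. Equating: 7.51 V_SD² − 24.87 V_SD + 8.74 = 0, giving V_SD = 0.4 V (the root below V_ov).
I_D = (8.74 − 0.4) / 4.55 = 1.83 mA.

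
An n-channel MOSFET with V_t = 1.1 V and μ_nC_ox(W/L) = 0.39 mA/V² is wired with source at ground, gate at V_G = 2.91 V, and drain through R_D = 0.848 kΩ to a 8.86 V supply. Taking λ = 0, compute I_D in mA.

I_D = 0.639 mA

V_GS = V_G = 2.91 V, so V_ov = 2.91 − 1.1 = 1.81 V.
Assume saturation: I_D = ½ k_n V_ov² = 0.5 × 0.39 × 1.81² = 0.639 mA, giving V_DS = V_DD − I_D R_D = 8.86 − 0.639 × 0.848 = 8.32 V.
V_DS = 8.32 V ≥ V_ov = 1.81 V, confirming saturation.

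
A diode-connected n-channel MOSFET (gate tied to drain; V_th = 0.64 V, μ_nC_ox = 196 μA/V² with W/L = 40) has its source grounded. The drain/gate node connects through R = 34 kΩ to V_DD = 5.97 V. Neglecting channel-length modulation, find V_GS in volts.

V_GS = 0.836 V

With gate tied to drain, V_GS = V_DS ≥ V_GS − V_th, so the device is in saturation.
k_n = μ_nC_ox · (W/L) = 7.84 mA/V².
KCL at the drain: ½ k_n (V_GS − V_th)² = (V_DD − V_GS)/R.
Let x = V_GS − 0.64. Then 133 x² + x − 5.33 = 0, giving x = 0.196 V (positive root), so V_GS = 0.836 V.
I_D = (V_DD − V_GS)/R = (5.97 − 0.836) / 34 = 0.151 mA.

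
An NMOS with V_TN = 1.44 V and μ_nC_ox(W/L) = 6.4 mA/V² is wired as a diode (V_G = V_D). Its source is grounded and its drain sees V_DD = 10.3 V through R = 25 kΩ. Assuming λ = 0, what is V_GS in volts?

With gate tied to drain, V_GS = V_DS ≥ V_GS − V_TN, so the device is in saturation.
KCL at the drain: ½ k_n (V_GS − V_TN)² = (V_DD − V_GS)/R.
Let x = V_GS − 1.44. Then 80 x² + x − 8.86 = 0, giving x = 0.327 V (positive root), so V_GS = 1.77 V.
I_D = (V_DD − V_GS)/R = (10.3 − 1.77) / 25 = 0.341 mA.

V_GS = 1.77 V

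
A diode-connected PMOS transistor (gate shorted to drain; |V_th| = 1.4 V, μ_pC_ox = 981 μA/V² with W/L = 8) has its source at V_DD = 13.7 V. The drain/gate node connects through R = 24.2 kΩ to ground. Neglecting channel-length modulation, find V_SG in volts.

V_SG = 1.75 V

With gate tied to drain, V_SG = V_SD ≥ V_SG − |V_th|, so the device is in saturation.
k_p = μ_pC_ox · (W/L) = 7.848 mA/V².
KCL at the drain: ½ k_p (V_SG − |V_th|)² = (V_DD − V_SG)/R.
Let x = V_SG − 1.4. Then 95 x² + x − 12.3 = 0, giving x = 0.355 V (positive root), so V_SG = 1.75 V.
I_D = (V_DD − V_SG)/R = (13.7 − 1.75) / 24.2 = 0.494 mA.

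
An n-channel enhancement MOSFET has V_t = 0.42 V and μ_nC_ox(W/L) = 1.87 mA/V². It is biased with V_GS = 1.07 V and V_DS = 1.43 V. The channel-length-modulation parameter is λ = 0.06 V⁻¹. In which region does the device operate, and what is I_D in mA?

Saturation; I_D = 0.429 mA

V_ov = V_GS − V_t = 1.07 − 0.42 = 0.65 V.
Since V_DS = 1.43 V ≥ V_ov = 0.65 V, the device is in saturation.
I_D = ½ k_n V_ov² (1 + λ V_DS) = 0.5 × 1.87 × 0.65² × (1 + 0.06 × 1.43) = 0.429 mA.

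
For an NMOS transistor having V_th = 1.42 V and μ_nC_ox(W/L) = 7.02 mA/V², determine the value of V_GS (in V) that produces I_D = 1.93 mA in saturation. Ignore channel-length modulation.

V_GS = 2.16 V

In saturation I_D = ½ k_n (V_GS − V_th)², so V_GS − V_th = √(2 I_D / k_n) = √(2 × 1.93 / 7.02) = 0.742 V.
V_GS = 1.42 + 0.742 = 2.16 V.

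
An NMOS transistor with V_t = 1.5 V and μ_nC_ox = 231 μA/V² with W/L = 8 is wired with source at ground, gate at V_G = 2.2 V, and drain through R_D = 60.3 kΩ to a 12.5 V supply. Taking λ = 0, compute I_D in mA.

V_GS = V_G = 2.2 V, so V_ov = 2.2 − 1.5 = 0.7 V.
k_n = μ_nC_ox · (W/L) = 1.848 mA/V².
Assume saturation: I_D = ½ k_n V_ov² = 0.5 × 1.848 × 0.7² = 0.453 mA, giving V_DS = V_DD − I_D R_D = 12.5 − 0.453 × 60.3 = -14.8 V.
But -14.8 V < V_ov = 0.7 V, so the device is actually in triode.
In triode I_D = k_n[V_ov V_DS − ½ V_DS²] and I_D = (V_DD − V_DS)/R_D. Equating: 55.7 V_DS² − 79 V_DS + 12.5 = 0, giving V_DS = 0.181 V (the root below V_ov).
I_D = (12.5 − 0.181) / 60.3 = 0.204 mA.

I_D = 0.204 mA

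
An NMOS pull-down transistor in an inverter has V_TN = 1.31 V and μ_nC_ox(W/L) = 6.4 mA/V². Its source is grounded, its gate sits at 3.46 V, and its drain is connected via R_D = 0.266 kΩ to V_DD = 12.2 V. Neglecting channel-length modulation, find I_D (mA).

I_D = 14.8 mA

V_GS = V_G = 3.46 V, so V_ov = 3.46 − 1.31 = 2.15 V.
Assume saturation: I_D = ½ k_n V_ov² = 0.5 × 6.4 × 2.15² = 14.8 mA, giving V_DS = V_DD − I_D R_D = 12.2 − 14.8 × 0.266 = 8.27 V.
V_DS = 8.27 V ≥ V_ov = 2.15 V, confirming saturation.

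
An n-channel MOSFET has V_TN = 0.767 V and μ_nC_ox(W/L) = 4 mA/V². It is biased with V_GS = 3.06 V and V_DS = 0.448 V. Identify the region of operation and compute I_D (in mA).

Triode; I_D = 3.71 mA

V_ov = V_GS − V_TN = 3.06 − 0.767 = 2.29 V.
Since V_DS = 0.448 V < V_ov = 2.29 V, the device is in the triode region.
I_D = k_n [V_ov · V_DS − ½ V_DS²] = 4 × [2.29 × 0.448 − 0.5 × 0.448²] = 3.71 mA.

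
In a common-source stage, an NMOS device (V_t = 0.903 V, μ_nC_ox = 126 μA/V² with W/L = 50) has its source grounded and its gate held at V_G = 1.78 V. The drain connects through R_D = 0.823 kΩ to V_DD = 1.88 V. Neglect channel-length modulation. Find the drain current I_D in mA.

I_D = 1.77 mA

V_GS = V_G = 1.78 V, so V_ov = 1.78 − 0.903 = 0.877 V.
k_n = μ_nC_ox · (W/L) = 6.3 mA/V².
Assume saturation: I_D = ½ k_n V_ov² = 0.5 × 6.3 × 0.877² = 2.42 mA, giving V_DS = V_DD − I_D R_D = 1.88 − 2.42 × 0.823 = -0.114 V.
But -0.114 V < V_ov = 0.877 V, so the device is actually in triode.
In triode I_D = k_n[V_ov V_DS − ½ V_DS²] and I_D = (V_DD − V_DS)/R_D. Equating: 2.59 V_DS² − 5.547 V_DS + 1.88 = 0, giving V_DS = 0.422 V (the root below V_ov).
I_D = (1.88 − 0.422) / 0.823 = 1.77 mA.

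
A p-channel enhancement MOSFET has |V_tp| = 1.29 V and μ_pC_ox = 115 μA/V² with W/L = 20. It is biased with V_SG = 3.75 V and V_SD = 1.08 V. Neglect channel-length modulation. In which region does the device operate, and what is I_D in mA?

Triode; I_D = 4.77 mA

k_p = μ_pC_ox · (W/L) = 2.3 mA/V².
V_ov = V_SG − |V_tp| = 3.75 − 1.29 = 2.46 V.
Since V_SD = 1.08 V < V_ov = 2.46 V, the device is in the triode region.
I_D = k_p [V_ov · V_SD − ½ V_SD²] = 2.3 × [2.46 × 1.08 − 0.5 × 1.08²] = 4.77 mA.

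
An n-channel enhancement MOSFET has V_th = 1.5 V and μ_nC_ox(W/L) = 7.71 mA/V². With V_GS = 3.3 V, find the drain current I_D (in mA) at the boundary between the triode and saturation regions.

I_D = 12.5 mA

At the boundary V_DS = V_ov = V_GS − V_th = 3.3 − 1.5 = 1.8 V.
I_D = ½ k_n V_ov² = 0.5 × 7.71 × 1.8² = 12.5 mA.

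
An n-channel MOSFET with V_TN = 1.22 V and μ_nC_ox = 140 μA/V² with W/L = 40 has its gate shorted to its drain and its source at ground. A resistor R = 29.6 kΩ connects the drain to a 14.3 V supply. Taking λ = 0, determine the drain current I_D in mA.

I_D = 0.429 mA

With gate tied to drain, V_GS = V_DS ≥ V_GS − V_TN, so the device is in saturation.
k_n = μ_nC_ox · (W/L) = 5.6 mA/V².
KCL at the drain: ½ k_n (V_GS − V_TN)² = (V_DD − V_GS)/R.
Let x = V_GS − 1.22. Then 82.9 x² + x − 13.08 = 0, giving x = 0.391 V (positive root), so V_GS = 1.61 V.
I_D = (V_DD − V_GS)/R = (14.3 − 1.61) / 29.6 = 0.429 mA.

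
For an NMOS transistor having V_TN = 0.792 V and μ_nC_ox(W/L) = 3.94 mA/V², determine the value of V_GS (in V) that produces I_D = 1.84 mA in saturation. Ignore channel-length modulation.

V_GS = 1.76 V

In saturation I_D = ½ k_n (V_GS − V_TN)², so V_GS − V_TN = √(2 I_D / k_n) = √(2 × 1.84 / 3.94) = 0.966 V.
V_GS = 0.792 + 0.966 = 1.76 V.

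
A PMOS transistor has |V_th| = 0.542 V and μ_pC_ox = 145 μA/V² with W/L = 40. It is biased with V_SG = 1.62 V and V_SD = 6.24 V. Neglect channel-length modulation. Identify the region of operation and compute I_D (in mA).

k_p = μ_pC_ox · (W/L) = 5.8 mA/V².
V_ov = V_SG − |V_th| = 1.62 − 0.542 = 1.08 V.
Since V_SD = 6.24 V ≥ V_ov = 1.08 V, the device is in saturation.
I_D = ½ k_p V_ov² = 0.5 × 5.8 × 1.08² = 3.37 mA.

Saturation; I_D = 3.37 mA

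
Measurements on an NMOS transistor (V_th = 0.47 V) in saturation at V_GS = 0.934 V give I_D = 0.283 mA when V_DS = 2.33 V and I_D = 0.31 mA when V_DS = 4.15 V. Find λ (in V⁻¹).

With V_GS fixed, I_D ∝ (1 + λ V_DS) in saturation, so I_D2/I_D1 = (1 + λ V_DS2)/(1 + λ V_DS1).
0.31/0.283 = 1.095 = (1 + 4.15 λ)/(1 + 2.33 λ).
Solving: λ (I_D1 V_DS2 − I_D2 V_DS1) = I_D2 − I_D1, so λ = (0.31 − 0.283) / (0.283 × 4.15 − 0.31 × 2.33) = 0.027 / 0.452 = 0.0597 V⁻¹.

λ = 0.0597 V⁻¹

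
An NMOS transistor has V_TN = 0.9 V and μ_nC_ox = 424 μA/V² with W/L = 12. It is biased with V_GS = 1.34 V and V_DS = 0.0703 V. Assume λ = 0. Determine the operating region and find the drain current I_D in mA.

k_n = μ_nC_ox · (W/L) = 5.088 mA/V².
V_ov = V_GS − V_TN = 1.34 − 0.9 = 0.44 V.
Since V_DS = 0.0703 V < V_ov = 0.44 V, the device is in the triode region.
I_D = k_n [V_ov · V_DS − ½ V_DS²] = 5.088 × [0.44 × 0.0703 − 0.5 × 0.0703²] = 0.145 mA.

Triode; I_D = 0.145 mA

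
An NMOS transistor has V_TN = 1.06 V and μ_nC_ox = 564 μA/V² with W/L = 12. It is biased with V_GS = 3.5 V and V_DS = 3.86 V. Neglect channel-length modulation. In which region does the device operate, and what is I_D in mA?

k_n = μ_nC_ox · (W/L) = 6.768 mA/V².
V_ov = V_GS − V_TN = 3.5 − 1.06 = 2.44 V.
Since V_DS = 3.86 V ≥ V_ov = 2.44 V, the device is in saturation.
I_D = ½ k_n V_ov² = 0.5 × 6.768 × 2.44² = 20.1 mA.

Saturation; I_D = 20.1 mA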